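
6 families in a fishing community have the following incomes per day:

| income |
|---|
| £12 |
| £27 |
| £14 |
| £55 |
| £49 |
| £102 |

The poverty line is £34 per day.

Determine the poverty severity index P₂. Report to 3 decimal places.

0.135

Incomes under z: £12, £14, £27 (q = 3 of N = 6).
Normalized shortfalls: (34−12)/34 = 0.6471; (34−14)/34 = 0.5882; (34−27)/34 = 0.2059.
Squared: 0.4187; 0.3460; 0.0424.
Sum = 0.807093; P₂ = 0.807093 / 6 = 0.135.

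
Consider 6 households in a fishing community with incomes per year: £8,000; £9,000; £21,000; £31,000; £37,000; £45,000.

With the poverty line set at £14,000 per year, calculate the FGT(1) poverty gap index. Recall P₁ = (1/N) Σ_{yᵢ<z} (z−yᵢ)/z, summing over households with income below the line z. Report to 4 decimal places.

0.1310

Incomes under z: £8,000, £9,000 (q = 2 of N = 6).
Gap ratios (z−y)/z: (14000−8000)/14000 = 0.4286; (14000−9000)/14000 = 0.3571.
Σ = 0.785714. Dividing by the full population N = 6 gives P₁ = 0.1310.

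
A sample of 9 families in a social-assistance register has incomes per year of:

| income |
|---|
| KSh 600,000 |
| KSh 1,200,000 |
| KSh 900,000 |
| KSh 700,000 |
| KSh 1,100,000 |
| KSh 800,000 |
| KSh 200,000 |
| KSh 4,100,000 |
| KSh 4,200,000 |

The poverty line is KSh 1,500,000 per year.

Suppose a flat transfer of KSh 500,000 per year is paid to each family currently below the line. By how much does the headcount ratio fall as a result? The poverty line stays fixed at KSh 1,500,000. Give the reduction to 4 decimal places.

Before: below the line — KSh 200,000, KSh 600,000, KSh 700,000, KSh 800,000, KSh 900,000, KSh 1,100,000, KSh 1,200,000; headcount ratio = 0.777778.
After the KSh 500,000 transfer: below the line — KSh 700,000, KSh 1,100,000, KSh 1,200,000, KSh 1,300,000, KSh 1,400,000; headcount ratio = 0.555556.
Reduction = 0.777778 − 0.555556 = 0.2222.

0.2222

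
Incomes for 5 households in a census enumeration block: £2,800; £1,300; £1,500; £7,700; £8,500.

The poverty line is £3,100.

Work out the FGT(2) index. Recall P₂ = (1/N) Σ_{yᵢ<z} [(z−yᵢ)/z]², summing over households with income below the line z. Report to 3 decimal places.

Below z: £1,300, £1,500, £2,800 (q = 3 of N = 5).
Normalized shortfalls: (3100−1300)/3100 = 0.5806; (3100−1500)/3100 = 0.5161; (3100−2800)/3100 = 0.0968.
Squared: 0.3371; 0.2664; 0.0094.
Sum = 0.612903; P₂ = 0.612903 / 5 = 0.123.

0.123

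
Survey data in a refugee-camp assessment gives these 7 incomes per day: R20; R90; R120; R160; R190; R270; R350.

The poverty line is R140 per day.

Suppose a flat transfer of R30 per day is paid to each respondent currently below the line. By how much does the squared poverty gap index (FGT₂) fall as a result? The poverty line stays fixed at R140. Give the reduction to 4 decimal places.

Before: below the line — R20, R90, R120; squared poverty gap index (FGT₂) = 0.126093.
After the R30 transfer: below the line — R50, R120; squared poverty gap index (FGT₂) = 0.061953.
Reduction = 0.126093 − 0.061953 = 0.0641.

0.0641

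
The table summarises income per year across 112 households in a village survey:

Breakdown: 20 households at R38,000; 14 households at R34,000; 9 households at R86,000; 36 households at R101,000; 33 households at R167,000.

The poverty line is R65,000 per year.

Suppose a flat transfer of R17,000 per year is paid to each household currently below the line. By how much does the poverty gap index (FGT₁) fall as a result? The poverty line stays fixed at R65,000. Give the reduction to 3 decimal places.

0.079

Before: below the line — 14×R34,000, 20×R38,000; poverty gap index (FGT₁) = 0.13379.
After the R17,000 transfer: below the line — 14×R51,000, 20×R55,000; poverty gap index (FGT₁) = 0.05440.
Reduction = 0.13379 − 0.05440 = 0.079.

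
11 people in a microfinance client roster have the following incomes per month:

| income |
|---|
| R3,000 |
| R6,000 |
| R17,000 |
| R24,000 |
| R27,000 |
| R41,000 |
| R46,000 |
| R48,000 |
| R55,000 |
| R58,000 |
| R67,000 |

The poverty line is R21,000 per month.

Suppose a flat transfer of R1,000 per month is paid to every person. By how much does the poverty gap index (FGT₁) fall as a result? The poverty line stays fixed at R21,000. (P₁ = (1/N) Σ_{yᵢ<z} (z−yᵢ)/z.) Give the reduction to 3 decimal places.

Before: below the line — R3,000, R6,000, R17,000; poverty gap index (FGT₁) = 0.16017.
After the R1,000 transfer: below the line — R4,000, R7,000, R18,000; poverty gap index (FGT₁) = 0.14719.
Reduction = 0.16017 − 0.14719 = 0.013.

0.013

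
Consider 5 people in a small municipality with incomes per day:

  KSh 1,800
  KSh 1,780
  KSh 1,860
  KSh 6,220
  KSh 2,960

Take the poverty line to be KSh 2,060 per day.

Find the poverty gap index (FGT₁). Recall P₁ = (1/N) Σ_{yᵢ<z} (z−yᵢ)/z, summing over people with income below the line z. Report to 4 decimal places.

0.0718

Poor units: KSh 1,780, KSh 1,800, KSh 1,860 (q = 3 of N = 5).
Relative gaps: (2060−1780)/2060 = 0.1359; (2060−1800)/2060 = 0.1262; (2060−1860)/2060 = 0.0971.
Σ = 0.359223. Dividing by the full population N = 5 gives P₁ = 0.0718.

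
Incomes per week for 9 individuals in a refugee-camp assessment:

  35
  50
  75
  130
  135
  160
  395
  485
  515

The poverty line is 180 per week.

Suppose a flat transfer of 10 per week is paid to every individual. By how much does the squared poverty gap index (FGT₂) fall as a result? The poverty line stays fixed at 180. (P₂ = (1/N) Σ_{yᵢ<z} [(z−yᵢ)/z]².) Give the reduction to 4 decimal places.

Before: below the line — 35, 50, 75, 130, 135, 160; squared poverty gap index (FGT₂) = 0.184757.
After the 10 transfer: below the line — 45, 60, 85, 140, 145, 170; squared poverty gap index (FGT₂) = 0.152864.
Reduction = 0.184757 − 0.152864 = 0.0319.

0.0319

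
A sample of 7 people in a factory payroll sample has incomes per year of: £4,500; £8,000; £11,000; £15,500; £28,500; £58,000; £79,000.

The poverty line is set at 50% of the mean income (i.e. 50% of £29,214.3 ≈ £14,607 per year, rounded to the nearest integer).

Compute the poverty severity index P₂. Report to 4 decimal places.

Below z: £4,500, £8,000, £11,000 (q = 3 of N = 7).
Normalized shortfalls: (14607−4500)/14607 = 0.6919; (14607−8000)/14607 = 0.4523; (14607−11000)/14607 = 0.2469.
Squared: 0.4788; 0.2046; 0.0610.
Sum = 0.744334; P₂ = 0.744334 / 7 = 0.1063.

0.1063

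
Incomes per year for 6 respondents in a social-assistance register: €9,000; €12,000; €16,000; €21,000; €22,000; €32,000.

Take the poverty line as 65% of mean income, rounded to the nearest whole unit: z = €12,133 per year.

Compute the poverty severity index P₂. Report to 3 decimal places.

0.011

Below the line: €9,000, €12,000 (q = 2 of N = 6).
Relative gaps: (12133−9000)/12133 = 0.2582; (12133−12000)/12133 = 0.0110.
Squared: 0.0667; 0.0001.
Sum = 0.066798; P₂ = 0.066798 / 6 = 0.011.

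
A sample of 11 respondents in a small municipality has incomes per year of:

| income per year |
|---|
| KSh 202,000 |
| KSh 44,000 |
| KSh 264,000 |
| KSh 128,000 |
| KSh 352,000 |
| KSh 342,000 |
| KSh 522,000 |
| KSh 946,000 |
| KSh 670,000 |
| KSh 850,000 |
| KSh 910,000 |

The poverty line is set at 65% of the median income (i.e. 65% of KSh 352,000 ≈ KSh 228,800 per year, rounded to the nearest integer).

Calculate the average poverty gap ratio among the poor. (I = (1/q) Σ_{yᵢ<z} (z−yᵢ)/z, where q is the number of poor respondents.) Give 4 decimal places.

0.4551

Incomes under z: KSh 44,000, KSh 128,000, KSh 202,000 (q = 3 of N = 11).
Shortfall ratios (z−y)/z: 0.8077, 0.4406, 0.1171; sum = 1.365385.
I averages over the q = 3 poor units only: 1.365385 / 3 = 0.4551.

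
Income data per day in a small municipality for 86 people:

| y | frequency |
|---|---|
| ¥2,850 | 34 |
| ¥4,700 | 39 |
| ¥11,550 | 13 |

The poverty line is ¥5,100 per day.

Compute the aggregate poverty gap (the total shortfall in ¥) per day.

Below the line: 34×¥2,850, 39×¥4,700 (q = 73 of N = 86).
Individual gaps: 34×(5100−2850) = 76500; 39×(5100−4700) = 15600.
Aggregate gap = ¥92,100.

¥92,100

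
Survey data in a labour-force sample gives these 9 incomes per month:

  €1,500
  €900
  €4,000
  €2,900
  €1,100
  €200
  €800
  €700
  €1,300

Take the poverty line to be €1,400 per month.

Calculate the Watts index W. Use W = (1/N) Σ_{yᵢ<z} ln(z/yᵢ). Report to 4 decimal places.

0.4395

Below z: €200, €700, €800, €900, €1,100, €1,300 (q = 6 of N = 9).
ln(z/y) terms: ln(1400/200) = 1.9459; ln(1400/700) = 0.6931; ln(1400/800) = 0.5596; ln(1400/900) = 0.4418; ln(1400/1100) = 0.2412; ln(1400/1300) = 0.0741.
W = 3.955776 / 9 = 0.4395.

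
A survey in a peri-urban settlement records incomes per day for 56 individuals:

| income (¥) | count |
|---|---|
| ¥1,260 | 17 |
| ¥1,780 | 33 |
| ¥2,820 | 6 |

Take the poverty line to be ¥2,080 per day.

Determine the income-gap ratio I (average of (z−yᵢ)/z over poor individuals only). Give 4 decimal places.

0.2292

Below the line: 17×¥1,260, 33×¥1,780 (q = 50 of N = 56).
Relative gaps: 0.3942 (×17), 0.1442 (×33); sum = 11.461538.
The income-gap ratio divides by q (the poor only): 11.461538 / 50 = 0.2292.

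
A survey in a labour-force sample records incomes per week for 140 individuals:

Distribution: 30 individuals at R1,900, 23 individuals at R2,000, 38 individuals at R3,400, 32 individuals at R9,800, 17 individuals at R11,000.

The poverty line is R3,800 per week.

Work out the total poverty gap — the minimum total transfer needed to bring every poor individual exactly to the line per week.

R113,600

Below z: 30×R1,900, 23×R2,000, 38×R3,400 (q = 91 of N = 140).
Individual gaps: 30×(3800−1900) = 57000; 23×(3800−2000) = 41400; 38×(3800−3400) = 15200.
Aggregate gap = R113,600.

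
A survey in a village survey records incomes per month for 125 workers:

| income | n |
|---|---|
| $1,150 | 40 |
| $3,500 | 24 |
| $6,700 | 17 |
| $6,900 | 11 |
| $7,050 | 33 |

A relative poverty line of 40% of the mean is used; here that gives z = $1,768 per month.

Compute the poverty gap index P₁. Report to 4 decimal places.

0.1119

Below z: 40×$1,150 (q = 40 of N = 125).
Gap ratios (z−y)/z: (1768−1150)/1768 = 0.3495 (×40).
Sum of shortfalls = 13.981900; P₁ averages over all N: 13.981900 / 125 = 0.1119.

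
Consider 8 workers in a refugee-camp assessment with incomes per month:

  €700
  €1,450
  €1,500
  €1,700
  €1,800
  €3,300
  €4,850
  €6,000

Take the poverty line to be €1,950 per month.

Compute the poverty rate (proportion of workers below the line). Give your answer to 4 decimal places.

5 of the 8 workers have income below €1,950.
H = 5/8 = 0.6250.

0.6250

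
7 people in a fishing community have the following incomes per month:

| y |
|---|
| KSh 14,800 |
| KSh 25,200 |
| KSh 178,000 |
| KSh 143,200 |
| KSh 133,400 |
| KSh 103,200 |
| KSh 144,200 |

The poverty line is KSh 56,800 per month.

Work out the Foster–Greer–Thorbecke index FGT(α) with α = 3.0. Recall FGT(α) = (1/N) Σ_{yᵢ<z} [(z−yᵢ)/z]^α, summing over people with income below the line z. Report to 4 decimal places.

0.0824

Below z: KSh 14,800, KSh 25,200 (q = 2 of N = 7).
Relative gaps: (56800−14800)/56800 = 0.7394; (56800−25200)/56800 = 0.5563.
Raised to α = 3.0: 0.40430; 0.17219.
Sum = 0.576492; FGT(3.0) = 0.576492 / 7 = 0.0824.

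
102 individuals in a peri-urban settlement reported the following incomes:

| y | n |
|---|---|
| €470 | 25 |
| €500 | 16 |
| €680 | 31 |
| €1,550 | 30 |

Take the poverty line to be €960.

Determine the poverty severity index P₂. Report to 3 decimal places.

0.126

Poor units: 25×€470, 16×€500, 31×€680 (q = 72 of N = 102).
Normalized shortfalls: (960−470)/960 = 0.5104 (×25); (960−500)/960 = 0.4792 (×16); (960−680)/960 = 0.2917 (×31).
Squared: 0.2605 (×25); 0.2296 (×16); 0.0851 (×31).
Sum = 12.823893; P₂ = 12.823893 / 102 = 0.126.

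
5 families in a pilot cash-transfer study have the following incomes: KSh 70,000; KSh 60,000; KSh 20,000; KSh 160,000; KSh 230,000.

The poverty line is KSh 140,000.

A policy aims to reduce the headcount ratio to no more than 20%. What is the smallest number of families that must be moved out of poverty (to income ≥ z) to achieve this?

Currently q = 3 of N = 5 are below the line (H = 0.600).
A headcount ratio of at most 20% allows at most ⌊0.20 × 5⌋ = 1 poor families.
So at least 3 − 1 = 2 must be lifted.

2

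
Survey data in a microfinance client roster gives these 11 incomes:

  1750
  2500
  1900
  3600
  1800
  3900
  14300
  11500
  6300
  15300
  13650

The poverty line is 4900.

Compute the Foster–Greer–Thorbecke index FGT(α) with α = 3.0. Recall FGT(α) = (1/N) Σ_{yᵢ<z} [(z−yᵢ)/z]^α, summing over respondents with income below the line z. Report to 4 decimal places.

Incomes under z: 1750, 1800, 1900, 2500, 3600, 3900 (q = 6 of N = 11).
Relative gaps: (4900−1750)/4900 = 0.6429; (4900−1800)/4900 = 0.6327; (4900−1900)/4900 = 0.6122; (4900−2500)/4900 = 0.4898; (4900−3600)/4900 = 0.2653; (4900−3900)/4900 = 0.2041.
Raised to α = 3.0: 0.26567; 0.25322; 0.22950; 0.11750; 0.01867; 0.00850.
Sum = 0.893062; FGT(3.0) = 0.893062 / 11 = 0.0812.

0.0812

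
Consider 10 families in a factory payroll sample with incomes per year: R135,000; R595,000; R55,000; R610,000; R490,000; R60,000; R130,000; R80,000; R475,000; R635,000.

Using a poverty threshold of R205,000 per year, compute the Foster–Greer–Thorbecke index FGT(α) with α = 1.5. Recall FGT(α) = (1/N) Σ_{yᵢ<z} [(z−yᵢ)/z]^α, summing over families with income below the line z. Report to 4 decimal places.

0.2118

Below z: R55,000, R60,000, R80,000, R130,000, R135,000 (q = 5 of N = 10).
Relative gaps: (205000−55000)/205000 = 0.7317; (205000−60000)/205000 = 0.7073; (205000−80000)/205000 = 0.6098; (205000−130000)/205000 = 0.3659; (205000−135000)/205000 = 0.3415.
Raised to α = 1.5: 0.62590; 0.59487; 0.47614; 0.22129; 0.19953.
Sum = 2.117733; FGT(1.5) = 2.117733 / 10 = 0.2118.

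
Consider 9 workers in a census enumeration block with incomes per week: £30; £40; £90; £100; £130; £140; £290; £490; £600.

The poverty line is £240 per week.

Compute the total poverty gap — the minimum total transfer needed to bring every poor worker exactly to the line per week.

£910

Poor units: £30, £40, £90, £100, £130, £140 (q = 6 of N = 9).
Individual gaps: 240−30 = 210; 240−40 = 200; 240−90 = 150; 240−100 = 140; 240−130 = 110; 240−140 = 100.
Aggregate gap = £910.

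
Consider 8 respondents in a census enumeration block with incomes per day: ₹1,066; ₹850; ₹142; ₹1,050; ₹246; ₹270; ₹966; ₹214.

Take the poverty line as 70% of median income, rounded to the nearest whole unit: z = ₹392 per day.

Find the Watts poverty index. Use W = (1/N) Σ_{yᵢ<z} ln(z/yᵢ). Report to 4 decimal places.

0.3074

Poor units: ₹142, ₹214, ₹246, ₹270 (q = 4 of N = 8).
Log shortfalls: ln(392/142) = 1.0154; ln(392/214) = 0.6053; ln(392/246) = 0.4659; ln(392/270) = 0.3728.
W = 2.459491 / 8 = 0.3074.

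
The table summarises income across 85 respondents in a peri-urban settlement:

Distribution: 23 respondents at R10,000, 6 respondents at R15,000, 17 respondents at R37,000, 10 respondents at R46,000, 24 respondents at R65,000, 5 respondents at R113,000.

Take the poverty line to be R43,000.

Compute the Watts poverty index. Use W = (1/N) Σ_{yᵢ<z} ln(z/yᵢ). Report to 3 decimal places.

0.499

Incomes under z: 23×R10,000, 6×R15,000, 17×R37,000 (q = 46 of N = 85).
Log gaps: ln(43000/10000) = 1.4586 (×23); ln(43000/15000) = 1.0531 (×6); ln(43000/37000) = 0.1503 (×17).
W = 42.421842 / 85 = 0.499.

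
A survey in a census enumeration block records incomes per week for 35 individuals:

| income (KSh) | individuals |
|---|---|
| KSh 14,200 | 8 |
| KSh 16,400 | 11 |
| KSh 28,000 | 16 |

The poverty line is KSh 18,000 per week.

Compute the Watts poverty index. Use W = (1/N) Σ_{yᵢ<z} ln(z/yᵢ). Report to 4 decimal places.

0.0835

Incomes under z: 8×KSh 14,200, 11×KSh 16,400 (q = 19 of N = 35).
ln(z/y) terms: ln(18000/14200) = 0.2371 (×8); ln(18000/16400) = 0.0931 (×11).
W = 2.921033 / 35 = 0.0835.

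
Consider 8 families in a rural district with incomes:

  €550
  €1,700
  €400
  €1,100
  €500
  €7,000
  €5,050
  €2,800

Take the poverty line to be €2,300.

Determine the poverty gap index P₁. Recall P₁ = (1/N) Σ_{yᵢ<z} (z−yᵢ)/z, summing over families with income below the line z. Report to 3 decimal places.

0.394

Below the line: €400, €500, €550, €1,100, €1,700 (q = 5 of N = 8).
Gap ratios (z−y)/z: (2300−400)/2300 = 0.8261; (2300−500)/2300 = 0.7826; (2300−550)/2300 = 0.7609; (2300−1100)/2300 = 0.5217; (2300−1700)/2300 = 0.2609.
Sum of shortfalls = 3.152174; P₁ averages over all N: 3.152174 / 8 = 0.394.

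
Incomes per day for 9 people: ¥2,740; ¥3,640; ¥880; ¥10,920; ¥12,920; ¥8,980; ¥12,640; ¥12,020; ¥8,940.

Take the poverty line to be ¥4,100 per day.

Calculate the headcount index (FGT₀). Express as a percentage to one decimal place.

3 of the 9 people have income below ¥4,100.
H = 3/9 = 33.3%.

33.3%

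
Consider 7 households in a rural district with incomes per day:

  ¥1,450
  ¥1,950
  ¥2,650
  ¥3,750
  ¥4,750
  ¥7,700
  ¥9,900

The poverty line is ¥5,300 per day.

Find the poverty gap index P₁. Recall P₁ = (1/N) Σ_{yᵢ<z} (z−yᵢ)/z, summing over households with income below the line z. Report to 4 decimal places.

0.3221

Poor units: ¥1,450, ¥1,950, ¥2,650, ¥3,750, ¥4,750 (q = 5 of N = 7).
Gap ratios (z−y)/z: (5300−1450)/5300 = 0.7264; (5300−1950)/5300 = 0.6321; (5300−2650)/5300 = 0.5000; (5300−3750)/5300 = 0.2925; (5300−4750)/5300 = 0.1038.
Σ = 2.254717. Dividing by the full population N = 7 gives P₁ = 0.3221.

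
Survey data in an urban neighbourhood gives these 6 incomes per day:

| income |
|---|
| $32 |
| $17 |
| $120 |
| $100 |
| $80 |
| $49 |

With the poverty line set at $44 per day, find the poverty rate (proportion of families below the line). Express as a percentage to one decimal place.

33.3%

2 of the 6 families have income below $44.
H = 2/6 = 33.3%.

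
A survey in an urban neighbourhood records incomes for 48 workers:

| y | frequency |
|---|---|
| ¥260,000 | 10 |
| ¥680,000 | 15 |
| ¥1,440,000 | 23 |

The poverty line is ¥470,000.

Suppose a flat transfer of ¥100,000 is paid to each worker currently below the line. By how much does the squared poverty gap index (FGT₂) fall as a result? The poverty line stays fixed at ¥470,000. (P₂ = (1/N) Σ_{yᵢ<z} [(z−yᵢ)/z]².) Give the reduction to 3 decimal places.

Before: below the line — 10×¥260,000; squared poverty gap index (FGT₂) = 0.04159.
After the ¥100,000 transfer: below the line — 10×¥360,000; squared poverty gap index (FGT₂) = 0.01141.
Reduction = 0.04159 − 0.01141 = 0.030.

0.030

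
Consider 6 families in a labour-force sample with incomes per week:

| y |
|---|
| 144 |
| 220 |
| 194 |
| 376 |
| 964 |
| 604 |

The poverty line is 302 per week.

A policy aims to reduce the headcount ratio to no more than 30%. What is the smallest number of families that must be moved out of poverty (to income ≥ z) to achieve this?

2

Currently q = 3 of N = 6 are below the line (H = 0.500).
A headcount ratio of at most 30% allows at most ⌊0.30 × 6⌋ = 1 poor families.
So at least 3 − 1 = 2 must be lifted.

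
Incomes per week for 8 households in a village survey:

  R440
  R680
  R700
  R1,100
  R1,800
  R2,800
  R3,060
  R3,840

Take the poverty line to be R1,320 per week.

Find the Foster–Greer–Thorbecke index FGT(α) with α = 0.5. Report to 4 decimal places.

0.3258

Below the line: R440, R680, R700, R1,100 (q = 4 of N = 8).
Normalized shortfalls: (1320−440)/1320 = 0.6667; (1320−680)/1320 = 0.4848; (1320−700)/1320 = 0.4697; (1320−1100)/1320 = 0.1667.
Raised to α = 0.5: 0.81650; 0.69631; 0.68534; 0.40825.
Sum = 2.606400; FGT(0.5) = 2.606400 / 8 = 0.3258.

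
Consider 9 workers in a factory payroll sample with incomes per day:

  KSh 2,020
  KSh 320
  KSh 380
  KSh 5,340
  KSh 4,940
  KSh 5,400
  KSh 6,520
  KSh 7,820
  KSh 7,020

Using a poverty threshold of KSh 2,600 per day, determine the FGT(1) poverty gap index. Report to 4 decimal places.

Below z: KSh 320, KSh 380, KSh 2,020 (q = 3 of N = 9).
Relative gaps: (2600−320)/2600 = 0.8769; (2600−380)/2600 = 0.8538; (2600−2020)/2600 = 0.2231.
Sum of shortfalls = 1.953846; P₁ averages over all N: 1.953846 / 9 = 0.2171.

0.2171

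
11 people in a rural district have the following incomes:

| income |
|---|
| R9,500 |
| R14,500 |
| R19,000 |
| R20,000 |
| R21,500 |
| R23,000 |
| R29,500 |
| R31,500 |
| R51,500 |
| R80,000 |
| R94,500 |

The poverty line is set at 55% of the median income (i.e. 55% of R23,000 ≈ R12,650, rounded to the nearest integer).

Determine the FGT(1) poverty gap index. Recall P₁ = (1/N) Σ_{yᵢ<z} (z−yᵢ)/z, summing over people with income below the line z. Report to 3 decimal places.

0.023

Poor units: R9,500 (q = 1 of N = 11).
Gap ratios (z−y)/z: (12650−9500)/12650 = 0.2490.
Sum of shortfalls = 0.249012; P₁ averages over all N: 0.249012 / 11 = 0.023.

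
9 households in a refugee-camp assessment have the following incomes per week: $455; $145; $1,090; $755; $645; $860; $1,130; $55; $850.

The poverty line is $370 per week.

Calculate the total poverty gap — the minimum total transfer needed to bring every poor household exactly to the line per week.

$540

Below the line: $55, $145 (q = 2 of N = 9).
Individual gaps: 370−55 = 315; 370−145 = 225.
Aggregate gap = $540.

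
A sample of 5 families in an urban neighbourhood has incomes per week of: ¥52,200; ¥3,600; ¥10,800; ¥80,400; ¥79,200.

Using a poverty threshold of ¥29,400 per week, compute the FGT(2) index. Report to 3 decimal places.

Below z: ¥3,600, ¥10,800 (q = 2 of N = 5).
Shortfall ratios: (29400−3600)/29400 = 0.8776; (29400−10800)/29400 = 0.6327.
Squared: 0.7701; 0.4002.
Sum = 1.170346; P₂ = 1.170346 / 5 = 0.234.

0.234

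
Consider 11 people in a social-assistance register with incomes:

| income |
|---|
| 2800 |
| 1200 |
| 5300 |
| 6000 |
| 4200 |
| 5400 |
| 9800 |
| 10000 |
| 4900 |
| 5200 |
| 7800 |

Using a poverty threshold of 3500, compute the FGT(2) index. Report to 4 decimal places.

0.0429

Poor units: 1200, 2800 (q = 2 of N = 11).
Gap ratios (z−y)/z: (3500−1200)/3500 = 0.6571; (3500−2800)/3500 = 0.2000.
Squared: 0.4318; 0.0400.
Sum = 0.471837; P₂ = 0.471837 / 11 = 0.0429.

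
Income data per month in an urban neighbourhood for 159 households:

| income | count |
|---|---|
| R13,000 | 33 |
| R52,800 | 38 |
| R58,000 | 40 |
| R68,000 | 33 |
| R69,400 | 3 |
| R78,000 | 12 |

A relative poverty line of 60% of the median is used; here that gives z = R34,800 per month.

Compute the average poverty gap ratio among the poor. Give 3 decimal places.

0.626

Below the line: 33×R13,000 (q = 33 of N = 159).
Shortfall ratios (z−y)/z: 0.6264 (×33); sum = 20.672414.
I averages over the q = 33 poor units only: 20.672414 / 33 = 0.626.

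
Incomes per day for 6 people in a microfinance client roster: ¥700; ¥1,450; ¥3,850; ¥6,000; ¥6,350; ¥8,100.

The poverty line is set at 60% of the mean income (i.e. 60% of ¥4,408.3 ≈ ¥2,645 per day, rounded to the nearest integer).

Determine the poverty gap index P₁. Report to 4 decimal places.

0.1979

Poor units: ¥700, ¥1,450 (q = 2 of N = 6).
Shortfall ratios: (2645−700)/2645 = 0.7353; (2645−1450)/2645 = 0.4518.
Sum of shortfalls = 1.187146; P₁ averages over all N: 1.187146 / 6 = 0.1979.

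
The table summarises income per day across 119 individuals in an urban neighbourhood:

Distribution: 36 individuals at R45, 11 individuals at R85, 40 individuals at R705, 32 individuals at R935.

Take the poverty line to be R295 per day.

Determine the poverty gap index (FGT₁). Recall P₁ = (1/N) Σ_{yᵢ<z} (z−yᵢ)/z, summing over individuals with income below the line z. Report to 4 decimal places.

0.3222

Poor units: 36×R45, 11×R85 (q = 47 of N = 119).
Normalized shortfalls: (295−45)/295 = 0.8475 (×36); (295−85)/295 = 0.7119 (×11).
Σ = 38.338983. Dividing by the full population N = 119 gives P₁ = 0.3222.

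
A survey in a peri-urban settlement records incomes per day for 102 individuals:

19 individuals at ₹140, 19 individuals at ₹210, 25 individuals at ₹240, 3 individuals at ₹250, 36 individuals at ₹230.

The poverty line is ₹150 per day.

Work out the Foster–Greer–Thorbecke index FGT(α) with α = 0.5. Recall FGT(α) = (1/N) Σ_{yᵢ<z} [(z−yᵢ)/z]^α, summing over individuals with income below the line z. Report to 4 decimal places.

Below the line: 19×₹140 (q = 19 of N = 102).
Shortfall ratios: (150−140)/150 = 0.0667 (×19).
Raised to α = 0.5: 0.25820 (×19).
Sum = 4.905779; FGT(0.5) = 4.905779 / 102 = 0.0481.

0.0481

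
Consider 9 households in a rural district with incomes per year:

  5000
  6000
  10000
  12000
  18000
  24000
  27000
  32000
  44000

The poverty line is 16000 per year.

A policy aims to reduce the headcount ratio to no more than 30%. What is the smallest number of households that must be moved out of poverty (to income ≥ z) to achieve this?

2

Currently q = 4 of N = 9 are below the line (H = 0.444).
A headcount ratio of at most 30% allows at most ⌊0.30 × 9⌋ = 2 poor households.
So at least 4 − 2 = 2 must be lifted.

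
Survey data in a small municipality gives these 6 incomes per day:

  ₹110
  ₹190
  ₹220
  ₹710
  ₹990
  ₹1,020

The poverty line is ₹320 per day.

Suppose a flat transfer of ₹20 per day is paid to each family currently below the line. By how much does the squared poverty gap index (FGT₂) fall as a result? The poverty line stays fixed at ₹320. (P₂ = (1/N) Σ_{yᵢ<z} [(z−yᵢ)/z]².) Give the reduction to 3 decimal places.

0.027

Before: below the line — ₹110, ₹190, ₹220; squared poverty gap index (FGT₂) = 0.11556.
After the ₹20 transfer: below the line — ₹130, ₹210, ₹240; squared poverty gap index (FGT₂) = 0.08887.
Reduction = 0.11556 − 0.08887 = 0.027.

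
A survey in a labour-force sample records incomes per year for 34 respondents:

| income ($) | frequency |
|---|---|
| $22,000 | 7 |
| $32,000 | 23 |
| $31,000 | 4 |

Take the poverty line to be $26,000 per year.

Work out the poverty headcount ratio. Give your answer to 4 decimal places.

0.2059

7 of the 34 respondents have income below $26,000.
H = 7/34 = 0.2059.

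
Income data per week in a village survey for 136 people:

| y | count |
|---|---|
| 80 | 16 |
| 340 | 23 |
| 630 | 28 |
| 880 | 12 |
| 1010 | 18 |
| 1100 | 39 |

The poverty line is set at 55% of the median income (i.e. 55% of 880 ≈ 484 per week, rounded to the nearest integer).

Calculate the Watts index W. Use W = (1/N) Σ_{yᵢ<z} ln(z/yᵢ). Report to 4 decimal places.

0.2715

Below the line: 16×80, 23×340 (q = 39 of N = 136).
Log gaps: ln(484/80) = 1.8001 (×16); ln(484/340) = 0.3531 (×23).
W = 36.923136 / 136 = 0.2715.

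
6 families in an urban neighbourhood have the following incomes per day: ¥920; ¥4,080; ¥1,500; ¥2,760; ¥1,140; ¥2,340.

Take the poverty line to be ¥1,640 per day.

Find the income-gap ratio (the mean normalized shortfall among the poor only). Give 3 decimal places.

0.276

Poor units: ¥920, ¥1,140, ¥1,500 (q = 3 of N = 6).
Shortfall ratios (z−y)/z: 0.4390, 0.3049, 0.0854; sum = 0.829268.
The income-gap ratio divides by q (the poor only): 0.829268 / 3 = 0.276.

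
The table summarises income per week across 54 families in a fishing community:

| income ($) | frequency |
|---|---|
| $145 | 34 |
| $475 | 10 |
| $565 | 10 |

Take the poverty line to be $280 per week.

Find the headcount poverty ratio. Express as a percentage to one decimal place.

34 of the 54 families have income below $280.
H = 34/54 = 63.0%.

63.0%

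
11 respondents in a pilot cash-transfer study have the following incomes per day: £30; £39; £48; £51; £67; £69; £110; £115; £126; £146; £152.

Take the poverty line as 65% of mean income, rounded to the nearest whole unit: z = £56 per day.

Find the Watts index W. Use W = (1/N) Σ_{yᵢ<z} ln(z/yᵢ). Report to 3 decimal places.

Below z: £30, £39, £48, £51 (q = 4 of N = 11).
ln(z/y) terms: ln(56/30) = 0.6242; ln(56/39) = 0.3618; ln(56/48) = 0.1542; ln(56/51) = 0.0935.
W = 1.233621 / 11 = 0.112.

0.112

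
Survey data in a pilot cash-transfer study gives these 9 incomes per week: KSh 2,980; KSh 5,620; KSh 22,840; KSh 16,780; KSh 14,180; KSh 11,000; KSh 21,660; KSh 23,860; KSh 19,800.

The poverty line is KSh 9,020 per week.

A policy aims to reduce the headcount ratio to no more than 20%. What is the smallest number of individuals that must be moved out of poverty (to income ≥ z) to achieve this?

2 of the 9 individuals are poor, so H = 2/9 = 0.222.
A headcount ratio of at most 20% allows at most ⌊0.20 × 9⌋ = 1 poor individuals.
So at least 2 − 1 = 1 must be lifted.

1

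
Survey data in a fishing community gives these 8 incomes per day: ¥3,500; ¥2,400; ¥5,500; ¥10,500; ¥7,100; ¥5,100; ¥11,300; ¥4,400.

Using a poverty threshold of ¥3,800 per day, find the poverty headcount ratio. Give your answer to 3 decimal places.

2 of the 8 workers have income below ¥3,800.
H = 2/8 = 0.250.

0.250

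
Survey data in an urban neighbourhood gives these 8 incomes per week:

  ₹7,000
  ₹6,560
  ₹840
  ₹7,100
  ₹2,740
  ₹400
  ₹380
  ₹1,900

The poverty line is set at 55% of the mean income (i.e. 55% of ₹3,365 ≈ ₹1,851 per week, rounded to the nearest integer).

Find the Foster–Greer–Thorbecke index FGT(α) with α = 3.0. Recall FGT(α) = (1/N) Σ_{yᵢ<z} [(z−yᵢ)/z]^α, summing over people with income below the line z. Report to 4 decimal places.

0.1433

Below the line: ₹380, ₹400, ₹840 (q = 3 of N = 8).
Gap ratios (z−y)/z: (1851−380)/1851 = 0.7947; (1851−400)/1851 = 0.7839; (1851−840)/1851 = 0.5462.
Raised to α = 3.0: 0.50190; 0.48171; 0.16294.
Sum = 1.146551; FGT(3.0) = 1.146551 / 8 = 0.1433.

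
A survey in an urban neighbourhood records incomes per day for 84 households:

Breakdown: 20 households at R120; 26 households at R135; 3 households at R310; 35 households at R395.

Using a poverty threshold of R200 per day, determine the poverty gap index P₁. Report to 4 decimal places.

Below z: 20×R120, 26×R135 (q = 46 of N = 84).
Shortfall ratios: (200−120)/200 = 0.4000 (×20); (200−135)/200 = 0.3250 (×26).
Σ = 16.450000. Dividing by the full population N = 84 gives P₁ = 0.1958.

0.1958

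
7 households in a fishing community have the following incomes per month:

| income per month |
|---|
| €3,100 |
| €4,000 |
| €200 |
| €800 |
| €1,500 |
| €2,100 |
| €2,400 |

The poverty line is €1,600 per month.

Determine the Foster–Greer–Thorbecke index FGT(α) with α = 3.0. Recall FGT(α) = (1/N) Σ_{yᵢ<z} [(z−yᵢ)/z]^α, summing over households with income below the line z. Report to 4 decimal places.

Below the line: €200, €800, €1,500 (q = 3 of N = 7).
Shortfall ratios: (1600−200)/1600 = 0.8750; (1600−800)/1600 = 0.5000; (1600−1500)/1600 = 0.0625.
Raised to α = 3.0: 0.66992; 0.12500; 0.00024.
Sum = 0.795166; FGT(3.0) = 0.795166 / 7 = 0.1136.

0.1136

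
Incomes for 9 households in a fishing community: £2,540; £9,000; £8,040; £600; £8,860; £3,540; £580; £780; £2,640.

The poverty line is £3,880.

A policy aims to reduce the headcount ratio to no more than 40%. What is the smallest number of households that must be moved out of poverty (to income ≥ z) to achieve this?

3

6 of the 9 households are poor, so H = 6/9 = 0.667.
A headcount ratio of at most 40% allows at most ⌊0.40 × 9⌋ = 3 poor households.
So at least 6 − 3 = 3 must be lifted.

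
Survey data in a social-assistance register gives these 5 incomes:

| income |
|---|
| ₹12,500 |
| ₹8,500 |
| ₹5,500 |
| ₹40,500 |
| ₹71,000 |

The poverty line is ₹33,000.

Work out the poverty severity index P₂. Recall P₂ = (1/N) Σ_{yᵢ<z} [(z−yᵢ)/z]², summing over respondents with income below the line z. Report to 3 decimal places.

0.326

Below z: ₹5,500, ₹8,500, ₹12,500 (q = 3 of N = 5).
Relative gaps: (33000−5500)/33000 = 0.8333; (33000−8500)/33000 = 0.7424; (33000−12500)/33000 = 0.6212.
Squared: 0.6944; 0.5512; 0.3859.
Sum = 1.631543; P₂ = 1.631543 / 5 = 0.326.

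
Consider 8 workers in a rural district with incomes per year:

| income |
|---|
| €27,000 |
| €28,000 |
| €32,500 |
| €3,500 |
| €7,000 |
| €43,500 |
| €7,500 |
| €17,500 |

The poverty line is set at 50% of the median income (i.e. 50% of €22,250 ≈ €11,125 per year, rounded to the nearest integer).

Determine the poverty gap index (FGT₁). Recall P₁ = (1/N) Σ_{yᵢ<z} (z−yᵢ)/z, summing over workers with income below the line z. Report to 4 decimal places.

0.1728

Poor units: €3,500, €7,000, €7,500 (q = 3 of N = 8).
Relative gaps: (11125−3500)/11125 = 0.6854; (11125−7000)/11125 = 0.3708; (11125−7500)/11125 = 0.3258.
Σ = 1.382022. Dividing by the full population N = 8 gives P₁ = 0.1728.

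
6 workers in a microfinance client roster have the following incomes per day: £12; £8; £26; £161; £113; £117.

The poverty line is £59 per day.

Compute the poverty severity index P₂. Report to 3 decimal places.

0.282

Poor units: £8, £12, £26 (q = 3 of N = 6).
Normalized shortfalls: (59−8)/59 = 0.8644; (59−12)/59 = 0.7966; (59−26)/59 = 0.5593.
Squared: 0.7472; 0.6346; 0.3128.
Sum = 1.694628; P₂ = 1.694628 / 6 = 0.282.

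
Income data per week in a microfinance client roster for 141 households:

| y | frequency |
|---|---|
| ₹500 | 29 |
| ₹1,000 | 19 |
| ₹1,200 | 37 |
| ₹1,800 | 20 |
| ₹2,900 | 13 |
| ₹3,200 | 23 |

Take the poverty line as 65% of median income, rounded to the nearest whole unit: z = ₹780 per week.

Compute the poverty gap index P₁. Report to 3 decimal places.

0.074

Below z: 29×₹500 (q = 29 of N = 141).
Relative gaps: (780−500)/780 = 0.3590 (×29).
Σ = 10.410256. Dividing by the full population N = 141 gives P₁ = 0.074.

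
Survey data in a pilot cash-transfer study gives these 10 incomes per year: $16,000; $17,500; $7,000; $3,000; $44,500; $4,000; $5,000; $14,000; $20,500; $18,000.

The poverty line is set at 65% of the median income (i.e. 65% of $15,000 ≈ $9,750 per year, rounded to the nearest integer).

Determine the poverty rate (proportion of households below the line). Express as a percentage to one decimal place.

40.0%

4 of the 10 households have income below $9,750.
H = 4/10 = 40.0%.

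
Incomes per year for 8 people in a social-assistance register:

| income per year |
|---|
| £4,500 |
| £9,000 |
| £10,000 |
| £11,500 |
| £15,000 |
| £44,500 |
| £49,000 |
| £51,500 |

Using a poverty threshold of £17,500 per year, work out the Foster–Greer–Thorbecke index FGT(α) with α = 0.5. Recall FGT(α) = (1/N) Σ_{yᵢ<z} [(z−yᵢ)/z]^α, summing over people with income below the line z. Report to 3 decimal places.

Below z: £4,500, £9,000, £10,000, £11,500, £15,000 (q = 5 of N = 8).
Gap ratios (z−y)/z: (17500−4500)/17500 = 0.7429; (17500−9000)/17500 = 0.4857; (17500−10000)/17500 = 0.4286; (17500−11500)/17500 = 0.3429; (17500−15000)/17500 = 0.1429.
Raised to α = 0.5: 0.86189; 0.69693; 0.65465; 0.58554; 0.37796.
Sum = 3.176982; FGT(0.5) = 3.176982 / 8 = 0.397.

0.397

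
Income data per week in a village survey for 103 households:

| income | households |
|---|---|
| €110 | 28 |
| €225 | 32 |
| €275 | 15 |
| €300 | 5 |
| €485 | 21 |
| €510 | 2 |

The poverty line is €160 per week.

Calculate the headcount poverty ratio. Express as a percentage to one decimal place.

27.2%

28 of the 103 households have income below €160.
H = 28/103 = 27.2%.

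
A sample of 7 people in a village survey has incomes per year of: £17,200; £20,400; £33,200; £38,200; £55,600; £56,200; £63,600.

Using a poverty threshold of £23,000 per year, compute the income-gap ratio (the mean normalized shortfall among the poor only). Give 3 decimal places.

Below z: £17,200, £20,400 (q = 2 of N = 7).
Relative gaps: 0.2522, 0.1130; sum = 0.365217.
The income-gap ratio divides by q (the poor only): 0.365217 / 2 = 0.183.

0.183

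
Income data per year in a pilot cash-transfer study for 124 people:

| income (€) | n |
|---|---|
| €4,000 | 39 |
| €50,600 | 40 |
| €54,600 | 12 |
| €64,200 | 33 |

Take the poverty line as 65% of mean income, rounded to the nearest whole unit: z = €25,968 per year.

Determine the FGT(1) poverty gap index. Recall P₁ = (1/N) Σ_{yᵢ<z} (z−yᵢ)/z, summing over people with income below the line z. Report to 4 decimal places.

Poor units: 39×€4,000 (q = 39 of N = 124).
Normalized shortfalls: (25968−4000)/25968 = 0.8460 (×39).
Sum of shortfalls = 32.992606; P₁ averages over all N: 32.992606 / 124 = 0.2661.

0.2661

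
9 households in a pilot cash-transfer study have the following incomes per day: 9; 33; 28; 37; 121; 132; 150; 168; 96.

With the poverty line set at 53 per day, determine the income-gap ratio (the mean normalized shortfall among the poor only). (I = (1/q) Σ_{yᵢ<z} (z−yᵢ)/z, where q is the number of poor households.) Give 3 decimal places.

Below the line: 9, 28, 33, 37 (q = 4 of N = 9).
Relative gaps: 0.8302, 0.4717, 0.3774, 0.3019; sum = 1.981132.
I averages over the q = 4 poor units only: 1.981132 / 4 = 0.495.

0.495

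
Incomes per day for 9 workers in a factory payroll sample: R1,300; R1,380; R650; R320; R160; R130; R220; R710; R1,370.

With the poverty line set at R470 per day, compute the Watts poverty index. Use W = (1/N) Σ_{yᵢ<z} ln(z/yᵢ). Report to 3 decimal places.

Below the line: R130, R160, R220, R320 (q = 4 of N = 9).
ln(z/y) terms: ln(470/130) = 1.2852; ln(470/160) = 1.0776; ln(470/220) = 0.7591; ln(470/320) = 0.3844.
W = 3.506274 / 9 = 0.390.

0.390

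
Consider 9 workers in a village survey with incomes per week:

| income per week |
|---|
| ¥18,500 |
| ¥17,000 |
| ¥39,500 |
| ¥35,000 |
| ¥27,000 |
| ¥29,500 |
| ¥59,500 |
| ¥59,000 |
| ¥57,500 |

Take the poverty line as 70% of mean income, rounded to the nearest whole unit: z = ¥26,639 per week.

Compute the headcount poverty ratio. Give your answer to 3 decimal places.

0.222

2 of the 9 workers have income below ¥26,639.
H = 2/9 = 0.222.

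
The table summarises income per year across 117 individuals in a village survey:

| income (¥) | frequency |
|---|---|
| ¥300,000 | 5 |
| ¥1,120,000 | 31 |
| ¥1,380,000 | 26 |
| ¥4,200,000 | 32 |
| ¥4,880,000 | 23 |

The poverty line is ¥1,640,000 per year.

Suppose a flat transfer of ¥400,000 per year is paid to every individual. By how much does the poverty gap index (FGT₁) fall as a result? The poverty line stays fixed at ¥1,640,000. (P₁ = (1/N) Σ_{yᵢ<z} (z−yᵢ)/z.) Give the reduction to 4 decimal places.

0.1103

Before: below the line — 5×¥300,000, 31×¥1,120,000, 26×¥1,380,000; poverty gap index (FGT₁) = 0.154159.
After the ¥400,000 transfer: below the line — 5×¥700,000, 31×¥1,520,000; poverty gap index (FGT₁) = 0.043882.
Reduction = 0.154159 − 0.043882 = 0.1103.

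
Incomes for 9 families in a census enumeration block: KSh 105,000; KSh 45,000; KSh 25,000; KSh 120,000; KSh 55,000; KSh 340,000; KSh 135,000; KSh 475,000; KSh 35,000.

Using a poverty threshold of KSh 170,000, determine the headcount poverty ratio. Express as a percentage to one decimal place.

7 of the 9 families have income below KSh 170,000.
H = 7/9 = 77.8%.

77.8%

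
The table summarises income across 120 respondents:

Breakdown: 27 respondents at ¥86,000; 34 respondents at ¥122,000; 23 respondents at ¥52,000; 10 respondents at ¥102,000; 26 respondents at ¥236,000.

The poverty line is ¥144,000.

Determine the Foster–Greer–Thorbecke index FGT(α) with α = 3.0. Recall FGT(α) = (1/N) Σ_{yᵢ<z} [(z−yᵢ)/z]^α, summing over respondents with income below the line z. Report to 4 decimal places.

0.0678

Poor units: 23×¥52,000, 27×¥86,000, 10×¥102,000, 34×¥122,000 (q = 94 of N = 120).
Relative gaps: (144000−52000)/144000 = 0.6389 (×23); (144000−86000)/144000 = 0.4028 (×27); (144000−102000)/144000 = 0.2917 (×10); (144000−122000)/144000 = 0.1528 (×34).
Raised to α = 3.0: 0.26078 (×23); 0.06534 (×27); 0.02481 (×10); 0.00357 (×34).
Sum = 8.131577; FGT(3.0) = 8.131577 / 120 = 0.0678.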